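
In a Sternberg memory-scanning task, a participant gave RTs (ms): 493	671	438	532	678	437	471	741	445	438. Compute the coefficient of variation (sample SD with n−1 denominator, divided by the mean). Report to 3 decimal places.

n = 10, Σ = 5344, M = 534.4000
Σ(x−M)² = 123768.400; s = √(123768.400/9) = 117.2691
CV = 117.2691 / 534.4000 = 0.21944

0.219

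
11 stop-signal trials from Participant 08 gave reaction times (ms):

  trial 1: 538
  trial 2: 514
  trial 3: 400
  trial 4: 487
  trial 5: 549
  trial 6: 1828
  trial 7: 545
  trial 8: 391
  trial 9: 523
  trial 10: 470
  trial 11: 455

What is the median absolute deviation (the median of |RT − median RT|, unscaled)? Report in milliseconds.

Sorted: 391, 400, 455, 470, 487, 514, 523, 538, 545, 549, 1828 → median = 514
|x − 514|: 24, 0, 114, 27, 35, 1314, 31, 123, 9, 44, 59
Sorted deviations: 0, 9, 24, 27, 31, 35, 44, 59, 114, 123, 1314 → MAD = 35

35 ms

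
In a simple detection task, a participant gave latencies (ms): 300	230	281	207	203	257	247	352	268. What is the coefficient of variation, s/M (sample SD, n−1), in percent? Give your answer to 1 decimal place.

n = 9, Σ = 2345, M = 260.5556
Σ(x−M)² = 17702.222; s = √(17702.222/8) = 47.0402
CV = 47.0402 / 260.5556 = 0.18054 = 18.054%

18.1%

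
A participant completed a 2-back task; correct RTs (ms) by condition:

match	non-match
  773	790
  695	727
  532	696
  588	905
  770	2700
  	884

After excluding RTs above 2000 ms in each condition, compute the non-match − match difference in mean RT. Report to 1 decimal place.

128.8 ms

non-match: exclude 2700
M(match) = 3358/5 = 671.600
M(non-match) = 4002/5 = 800.400
Difference = 800.400 − 671.600 = 128.800 ms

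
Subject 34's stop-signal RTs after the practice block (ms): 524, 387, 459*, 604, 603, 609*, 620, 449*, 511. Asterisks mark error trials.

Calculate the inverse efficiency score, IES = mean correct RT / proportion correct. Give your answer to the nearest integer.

812 ms

Correct trials (n=6): 524, 387, 604, 603, 620, 511
Mean correct RT = 3249/6 = 541.5000 ms
Proportion correct = 6/9
IES = 541.5000 / (6/9) = 812.250 ms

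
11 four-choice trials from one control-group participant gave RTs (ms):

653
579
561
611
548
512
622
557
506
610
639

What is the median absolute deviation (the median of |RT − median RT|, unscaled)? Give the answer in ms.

32 ms

Sorted: 506, 512, 548, 557, 561, 579, 610, 611, 622, 639, 653 → median = 579
|x − 579|: 74, 0, 18, 32, 31, 67, 43, 22, 73, 31, 60
Sorted deviations: 0, 18, 22, 31, 31, 32, 43, 60, 67, 73, 74 → MAD = 32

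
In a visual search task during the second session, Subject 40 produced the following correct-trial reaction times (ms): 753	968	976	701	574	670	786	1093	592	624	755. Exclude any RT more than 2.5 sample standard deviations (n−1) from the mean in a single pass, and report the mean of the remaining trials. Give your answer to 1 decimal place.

n = 11, ΣRT = 8492, M = 772.000
Σ(x−M)² = 292872.00; s = √(292872.00/10) = 171.135
Cutoffs: 772.000 ± 2.5·171.135 → [344.2, 1199.8]
No RTs fall outside the cutoffs; all 11 retained. Mean = 8492/11 = 772.000

772.0 ms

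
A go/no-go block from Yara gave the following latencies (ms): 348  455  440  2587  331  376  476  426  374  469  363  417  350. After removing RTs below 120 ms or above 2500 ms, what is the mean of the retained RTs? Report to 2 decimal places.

Excluded: 2587
Retained (n=12): Σ = 4825
Mean = 4825/12 = 402.0833

402.08 ms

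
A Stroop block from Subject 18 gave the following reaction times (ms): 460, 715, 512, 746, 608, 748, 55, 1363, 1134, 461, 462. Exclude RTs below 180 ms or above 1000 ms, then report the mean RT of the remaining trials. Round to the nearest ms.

589 ms

Excluded: 55, 1134, 1363
Retained (n=8): Σ = 4712
Mean = 4712/8 = 589.0000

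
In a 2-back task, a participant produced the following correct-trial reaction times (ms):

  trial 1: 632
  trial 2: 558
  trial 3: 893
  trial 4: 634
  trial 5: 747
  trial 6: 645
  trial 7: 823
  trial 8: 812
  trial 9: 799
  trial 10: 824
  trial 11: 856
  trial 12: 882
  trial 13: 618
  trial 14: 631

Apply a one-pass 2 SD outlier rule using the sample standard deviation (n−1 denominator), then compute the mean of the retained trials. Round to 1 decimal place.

n = 14, ΣRT = 10354, M = 739.571
Σ(x−M)² = 171499.43; s = √(171499.43/13) = 114.858
Cutoffs: 739.571 ± 2·114.858 → [509.9, 969.3]
No RTs fall outside the cutoffs; all 14 retained. Mean = 10354/14 = 739.571

739.6 ms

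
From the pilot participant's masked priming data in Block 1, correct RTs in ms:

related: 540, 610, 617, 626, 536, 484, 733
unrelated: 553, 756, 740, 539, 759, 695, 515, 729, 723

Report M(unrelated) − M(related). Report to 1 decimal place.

75.4 ms

M(related) = 4146/7 = 592.286
M(unrelated) = 6009/9 = 667.667
Difference = 667.667 − 592.286 = 75.381 ms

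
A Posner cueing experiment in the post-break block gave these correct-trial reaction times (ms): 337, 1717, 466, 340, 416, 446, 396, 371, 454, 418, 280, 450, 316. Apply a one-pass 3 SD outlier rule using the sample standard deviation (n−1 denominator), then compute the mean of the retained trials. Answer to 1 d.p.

n = 13, ΣRT = 6407, M = 492.846
Σ(x−M)² = 1664773.69; s = √(1664773.69/12) = 372.466
Cutoffs: 492.846 ± 3·372.466 → [-624.6, 1610.2]
Outside: 1717 → excluded.
Retained (n=12): Σ = 4690, mean = 4690/12 = 390.833

390.8 ms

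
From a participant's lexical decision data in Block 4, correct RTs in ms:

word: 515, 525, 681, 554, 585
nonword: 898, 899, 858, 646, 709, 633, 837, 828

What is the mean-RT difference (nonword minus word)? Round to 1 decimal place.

M(word) = 2860/5 = 572.000
M(nonword) = 6308/8 = 788.500
Difference = 788.500 − 572.000 = 216.500 ms

216.5 ms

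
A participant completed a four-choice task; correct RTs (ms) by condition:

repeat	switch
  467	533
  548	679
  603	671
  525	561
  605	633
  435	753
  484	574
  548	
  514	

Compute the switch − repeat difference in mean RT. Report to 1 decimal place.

103.7 ms

M(repeat) = 4729/9 = 525.444
M(switch) = 4404/7 = 629.143
Difference = 629.143 − 525.444 = 103.698 ms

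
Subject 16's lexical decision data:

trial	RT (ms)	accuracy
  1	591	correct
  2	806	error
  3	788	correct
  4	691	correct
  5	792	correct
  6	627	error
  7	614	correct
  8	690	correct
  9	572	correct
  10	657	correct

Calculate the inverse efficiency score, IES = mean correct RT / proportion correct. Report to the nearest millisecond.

843 ms

Correct trials (n=8): 591, 788, 691, 792, 614, 690, 572, 657
Mean correct RT = 5395/8 = 674.3750 ms
Proportion correct = 8/10
IES = 674.3750 / (8/10) = 842.969 ms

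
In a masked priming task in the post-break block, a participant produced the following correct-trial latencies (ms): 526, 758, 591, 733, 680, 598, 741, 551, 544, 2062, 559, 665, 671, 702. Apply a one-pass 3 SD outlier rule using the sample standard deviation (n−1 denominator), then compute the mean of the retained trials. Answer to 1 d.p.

639.9 ms

n = 14, ΣRT = 10381, M = 741.500
Σ(x−M)² = 1958515.50; s = √(1958515.50/13) = 388.143
Cutoffs: 741.500 ± 3·388.143 → [-422.9, 1905.9]
Outside: 2062 → excluded.
Retained (n=13): Σ = 8319, mean = 8319/13 = 639.923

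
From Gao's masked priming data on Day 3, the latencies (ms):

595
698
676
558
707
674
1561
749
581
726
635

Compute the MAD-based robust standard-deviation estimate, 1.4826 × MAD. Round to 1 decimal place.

74.1 ms

Sorted: 558, 581, 595, 635, 674, 676, 698, 707, 726, 749, 1561 → median = 676
|x − 676| sorted: 0, 2, 22, 31, 41, 50, 73, 81, 95, 118, 885 → MAD = 50
Robust SD ≈ 1.4826 × 50 = 74.130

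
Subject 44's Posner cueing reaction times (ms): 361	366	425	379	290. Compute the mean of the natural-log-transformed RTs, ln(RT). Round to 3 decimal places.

ln(RT): 5.8889, 5.9026, 6.0521, 5.9375, 5.6699
Σ ln(RT) = 29.4510
Mean = 29.4510/5 = 5.89020

5.890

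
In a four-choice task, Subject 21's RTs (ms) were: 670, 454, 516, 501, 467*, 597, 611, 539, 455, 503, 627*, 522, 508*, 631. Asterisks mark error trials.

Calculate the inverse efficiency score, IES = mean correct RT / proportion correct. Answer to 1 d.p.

694.1 ms

Correct trials (n=11): 670, 454, 516, 501, 597, 611, 539, 455, 503, 522, 631
Mean correct RT = 5999/11 = 545.3636 ms
Proportion correct = 11/14
IES = 545.3636 / (11/14) = 694.099 ms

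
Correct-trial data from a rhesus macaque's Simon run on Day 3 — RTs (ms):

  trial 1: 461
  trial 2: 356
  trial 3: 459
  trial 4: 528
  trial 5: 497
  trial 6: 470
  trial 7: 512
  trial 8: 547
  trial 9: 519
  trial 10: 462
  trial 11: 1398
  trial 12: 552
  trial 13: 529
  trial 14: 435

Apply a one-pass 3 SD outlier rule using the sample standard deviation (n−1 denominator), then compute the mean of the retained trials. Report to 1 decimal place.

486.7 ms

n = 14, ΣRT = 7725, M = 551.786
Σ(x−M)² = 806418.36; s = √(806418.36/13) = 249.063
Cutoffs: 551.786 ± 3·249.063 → [-195.4, 1299.0]
Outside: 1398 → excluded.
Retained (n=13): Σ = 6327, mean = 6327/13 = 486.692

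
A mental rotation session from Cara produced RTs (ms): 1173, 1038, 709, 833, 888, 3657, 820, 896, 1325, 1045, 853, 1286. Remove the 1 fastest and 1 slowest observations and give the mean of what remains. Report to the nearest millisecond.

1016 ms

Sorted: 709, 820, 833, 853, 888, 896, 1038, 1045, 1173, 1286, 1325, 3657
Drop lowest 1 (709) and highest 1 (3657)
Remaining (n=10): Σ = 10157, mean = 10157/10 = 1015.700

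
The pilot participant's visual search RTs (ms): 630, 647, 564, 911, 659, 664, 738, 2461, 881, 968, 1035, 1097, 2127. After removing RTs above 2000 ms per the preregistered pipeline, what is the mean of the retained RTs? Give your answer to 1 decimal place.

799.5 ms

Excluded: 2127, 2461
Retained (n=11): Σ = 8794
Mean = 8794/11 = 799.4545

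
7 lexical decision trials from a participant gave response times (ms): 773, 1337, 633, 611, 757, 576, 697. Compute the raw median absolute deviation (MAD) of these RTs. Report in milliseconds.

Sorted: 576, 611, 633, 697, 757, 773, 1337 → median = 697
|x − 697|: 76, 640, 64, 86, 60, 121, 0
Sorted deviations: 0, 60, 64, 76, 86, 121, 640 → MAD = 76

76 ms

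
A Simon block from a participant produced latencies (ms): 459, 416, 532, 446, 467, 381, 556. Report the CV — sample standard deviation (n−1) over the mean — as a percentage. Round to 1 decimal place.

n = 7, Σ = 3257, M = 465.2857
Σ(x−M)² = 22627.429; s = √(22627.429/6) = 61.4104
CV = 61.4104 / 465.2857 = 0.13198 = 13.198%

13.2%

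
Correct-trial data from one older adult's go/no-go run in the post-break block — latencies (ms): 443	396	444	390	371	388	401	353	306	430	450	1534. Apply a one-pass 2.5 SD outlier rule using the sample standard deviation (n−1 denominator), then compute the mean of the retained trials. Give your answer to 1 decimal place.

n = 12, ΣRT = 5906, M = 492.167
Σ(x−M)² = 1203351.67; s = √(1203351.67/11) = 330.750
Cutoffs: 492.167 ± 2.5·330.750 → [-334.7, 1319.0]
Outside: 1534 → excluded.
Retained (n=11): Σ = 4372, mean = 4372/11 = 397.455

397.5 ms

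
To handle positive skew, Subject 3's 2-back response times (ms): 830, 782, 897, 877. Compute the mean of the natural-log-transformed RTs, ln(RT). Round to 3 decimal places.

ln(RT): 6.7214, 6.6619, 6.7991, 6.7765
Σ ln(RT) = 26.9588
Mean = 26.9588/4 = 6.73971

6.740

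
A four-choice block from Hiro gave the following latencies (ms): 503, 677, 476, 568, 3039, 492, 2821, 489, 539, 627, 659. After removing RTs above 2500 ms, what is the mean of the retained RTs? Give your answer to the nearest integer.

559 ms

Excluded: 2821, 3039
Retained (n=9): Σ = 5030
Mean = 5030/9 = 558.8889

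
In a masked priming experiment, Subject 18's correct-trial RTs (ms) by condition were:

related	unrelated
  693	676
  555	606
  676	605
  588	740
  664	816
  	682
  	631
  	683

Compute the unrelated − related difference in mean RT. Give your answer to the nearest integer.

M(related) = 3176/5 = 635.200
M(unrelated) = 5439/8 = 679.875
Difference = 679.875 − 635.200 = 44.675 ms

45 ms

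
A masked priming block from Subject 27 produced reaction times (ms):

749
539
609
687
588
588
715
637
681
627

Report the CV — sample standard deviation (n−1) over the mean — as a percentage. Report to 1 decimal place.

10.1%

n = 10, Σ = 6420, M = 642.0000
Σ(x−M)² = 38104.000; s = √(38104.000/9) = 65.0675
CV = 65.0675 / 642.0000 = 0.10135 = 10.135%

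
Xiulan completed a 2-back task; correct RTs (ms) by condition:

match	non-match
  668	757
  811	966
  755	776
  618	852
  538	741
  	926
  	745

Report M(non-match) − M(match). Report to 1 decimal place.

145.3 ms

M(match) = 3390/5 = 678.000
M(non-match) = 5763/7 = 823.286
Difference = 823.286 − 678.000 = 145.286 ms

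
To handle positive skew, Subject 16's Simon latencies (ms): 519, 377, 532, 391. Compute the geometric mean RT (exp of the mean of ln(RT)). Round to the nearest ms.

449 ms

ln(RT): 6.2519, 5.9322, 6.2766, 5.9687
Mean ln(RT) = 24.4295/4 = 6.10738
Geometric mean = exp(6.10738) = 449.16 ms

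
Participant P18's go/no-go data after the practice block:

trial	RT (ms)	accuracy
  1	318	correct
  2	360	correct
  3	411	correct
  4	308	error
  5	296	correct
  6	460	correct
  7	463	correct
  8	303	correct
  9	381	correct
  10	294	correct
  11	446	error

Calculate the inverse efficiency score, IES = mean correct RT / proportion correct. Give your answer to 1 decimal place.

446.2 ms

Correct trials (n=9): 318, 360, 411, 296, 460, 463, 303, 381, 294
Mean correct RT = 3286/9 = 365.1111 ms
Proportion correct = 9/11
IES = 365.1111 / (9/11) = 446.247 ms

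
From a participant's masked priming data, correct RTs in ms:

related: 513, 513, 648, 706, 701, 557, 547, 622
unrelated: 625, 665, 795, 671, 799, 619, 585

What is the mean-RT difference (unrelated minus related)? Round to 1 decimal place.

M(related) = 4807/8 = 600.875
M(unrelated) = 4759/7 = 679.857
Difference = 679.857 − 600.875 = 78.982 ms

79.0 ms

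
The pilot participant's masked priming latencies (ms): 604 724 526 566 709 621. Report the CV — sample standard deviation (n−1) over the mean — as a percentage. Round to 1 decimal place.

n = 6, Σ = 3750, M = 625.0000
Σ(x−M)² = 30596.000; s = √(30596.000/5) = 78.2253
CV = 78.2253 / 625.0000 = 0.12516 = 12.516%

12.5%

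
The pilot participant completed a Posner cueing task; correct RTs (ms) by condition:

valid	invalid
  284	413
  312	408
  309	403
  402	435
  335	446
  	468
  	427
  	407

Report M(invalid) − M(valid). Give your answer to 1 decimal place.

97.5 ms

M(valid) = 1642/5 = 328.400
M(invalid) = 3407/8 = 425.875
Difference = 425.875 − 328.400 = 97.475 ms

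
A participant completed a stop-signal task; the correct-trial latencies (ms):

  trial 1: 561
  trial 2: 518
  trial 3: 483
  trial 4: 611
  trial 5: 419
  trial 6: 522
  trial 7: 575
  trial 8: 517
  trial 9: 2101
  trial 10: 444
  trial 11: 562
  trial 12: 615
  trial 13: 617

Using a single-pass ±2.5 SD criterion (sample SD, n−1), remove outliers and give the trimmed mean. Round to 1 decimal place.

537.0 ms

n = 13, ΣRT = 8545, M = 657.308
Σ(x−M)² = 2305014.77; s = √(2305014.77/12) = 438.275
Cutoffs: 657.308 ± 2.5·438.275 → [-438.4, 1753.0]
Outside: 2101 → excluded.
Retained (n=12): Σ = 6444, mean = 6444/12 = 537.000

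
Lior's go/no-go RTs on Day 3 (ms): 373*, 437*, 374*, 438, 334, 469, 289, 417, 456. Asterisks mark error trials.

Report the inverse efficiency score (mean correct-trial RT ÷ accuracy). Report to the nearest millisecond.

601 ms

Correct trials (n=6): 438, 334, 469, 289, 417, 456
Mean correct RT = 2403/6 = 400.5000 ms
Proportion correct = 6/9
IES = 400.5000 / (6/9) = 600.750 ms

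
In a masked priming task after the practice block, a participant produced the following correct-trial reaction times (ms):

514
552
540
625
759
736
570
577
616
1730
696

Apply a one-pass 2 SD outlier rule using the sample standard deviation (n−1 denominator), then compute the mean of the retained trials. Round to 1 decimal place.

n = 11, ΣRT = 7915, M = 719.545
Σ(x−M)² = 1188300.73; s = √(1188300.73/10) = 344.717
Cutoffs: 719.545 ± 2·344.717 → [30.1, 1409.0]
Outside: 1730 → excluded.
Retained (n=10): Σ = 6185, mean = 6185/10 = 618.500

618.5 ms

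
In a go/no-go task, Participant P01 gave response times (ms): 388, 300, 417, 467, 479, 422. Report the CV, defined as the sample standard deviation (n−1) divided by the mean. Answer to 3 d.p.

n = 6, Σ = 2473, M = 412.1667
Σ(x−M)² = 20758.833; s = √(20758.833/5) = 64.4342
CV = 64.4342 / 412.1667 = 0.15633

0.156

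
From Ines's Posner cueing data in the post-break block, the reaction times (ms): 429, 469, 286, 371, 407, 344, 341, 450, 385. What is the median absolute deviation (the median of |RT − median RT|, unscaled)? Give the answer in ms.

44 ms

Sorted: 286, 341, 344, 371, 385, 407, 429, 450, 469 → median = 385
|x − 385|: 44, 84, 99, 14, 22, 41, 44, 65, 0
Sorted deviations: 0, 14, 22, 41, 44, 44, 65, 84, 99 → MAD = 44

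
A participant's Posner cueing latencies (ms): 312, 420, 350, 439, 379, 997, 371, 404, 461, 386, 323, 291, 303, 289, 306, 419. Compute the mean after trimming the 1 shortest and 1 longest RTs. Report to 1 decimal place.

Sorted: 289, 291, 303, 306, 312, 323, 350, 371, 379, 386, 404, 419, 420, 439, 461, 997
Drop lowest 1 (289) and highest 1 (997)
Remaining (n=14): Σ = 5164, mean = 5164/14 = 368.857

368.9 ms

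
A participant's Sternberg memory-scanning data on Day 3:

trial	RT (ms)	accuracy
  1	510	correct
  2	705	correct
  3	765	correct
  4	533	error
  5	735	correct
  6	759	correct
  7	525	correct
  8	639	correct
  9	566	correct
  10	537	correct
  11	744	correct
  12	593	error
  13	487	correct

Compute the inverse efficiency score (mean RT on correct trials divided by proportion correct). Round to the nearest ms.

Correct trials (n=11): 510, 705, 765, 735, 759, 525, 639, 566, 537, 744, 487
Mean correct RT = 6972/11 = 633.8182 ms
Proportion correct = 11/13
IES = 633.8182 / (11/13) = 749.058 ms

749 ms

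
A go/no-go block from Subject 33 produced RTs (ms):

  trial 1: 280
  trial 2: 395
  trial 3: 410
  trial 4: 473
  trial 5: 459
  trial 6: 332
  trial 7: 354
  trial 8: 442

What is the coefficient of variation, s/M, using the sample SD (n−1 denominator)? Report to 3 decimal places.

0.171

n = 8, Σ = 3145, M = 393.1250
Σ(x−M)² = 31460.875; s = √(31460.875/7) = 67.0404
CV = 67.0404 / 393.1250 = 0.17053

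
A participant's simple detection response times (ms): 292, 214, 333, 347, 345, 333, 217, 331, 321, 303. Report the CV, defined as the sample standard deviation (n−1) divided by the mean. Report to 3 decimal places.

0.163

n = 10, Σ = 3036, M = 303.6000
Σ(x−M)² = 22042.400; s = √(22042.400/9) = 49.4889
CV = 49.4889 / 303.6000 = 0.16301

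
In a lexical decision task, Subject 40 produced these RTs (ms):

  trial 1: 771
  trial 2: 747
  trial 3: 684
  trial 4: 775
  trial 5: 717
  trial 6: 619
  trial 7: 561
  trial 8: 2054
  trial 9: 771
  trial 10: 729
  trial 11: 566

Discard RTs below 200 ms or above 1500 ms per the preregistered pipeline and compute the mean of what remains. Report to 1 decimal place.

694.0 ms

Excluded: 2054
Retained (n=10): Σ = 6940
Mean = 6940/10 = 694.0000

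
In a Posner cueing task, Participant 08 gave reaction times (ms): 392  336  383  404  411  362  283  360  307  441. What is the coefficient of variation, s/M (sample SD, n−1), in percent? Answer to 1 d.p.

13.2%

n = 10, Σ = 3679, M = 367.9000
Σ(x−M)² = 21344.900; s = √(21344.900/9) = 48.6996
CV = 48.6996 / 367.9000 = 0.13237 = 13.237%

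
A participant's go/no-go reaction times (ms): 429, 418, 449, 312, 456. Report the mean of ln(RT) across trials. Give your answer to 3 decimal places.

ln(RT): 6.0615, 6.0355, 6.1070, 5.7430, 6.1225
Σ ln(RT) = 30.0695
Mean = 30.0695/5 = 6.01389

6.014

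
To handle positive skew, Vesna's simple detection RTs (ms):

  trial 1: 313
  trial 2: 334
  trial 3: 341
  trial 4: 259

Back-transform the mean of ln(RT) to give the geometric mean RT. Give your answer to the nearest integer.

310 ms

ln(RT): 5.7462, 5.8111, 5.8319, 5.5568
Mean ln(RT) = 22.9461/4 = 5.73651
Geometric mean = exp(5.73651) = 309.98 ms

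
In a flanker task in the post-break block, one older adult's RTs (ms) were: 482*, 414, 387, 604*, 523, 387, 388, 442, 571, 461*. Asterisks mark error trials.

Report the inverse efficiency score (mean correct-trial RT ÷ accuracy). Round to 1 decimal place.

635.1 ms

Correct trials (n=7): 414, 387, 523, 387, 388, 442, 571
Mean correct RT = 3112/7 = 444.5714 ms
Proportion correct = 7/10
IES = 444.5714 / (7/10) = 635.102 ms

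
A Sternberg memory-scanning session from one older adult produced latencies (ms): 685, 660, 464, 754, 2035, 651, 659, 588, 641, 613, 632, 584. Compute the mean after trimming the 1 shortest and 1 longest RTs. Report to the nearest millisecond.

Sorted: 464, 584, 588, 613, 632, 641, 651, 659, 660, 685, 754, 2035
Drop lowest 1 (464) and highest 1 (2035)
Remaining (n=10): Σ = 6467, mean = 6467/10 = 646.700

647 ms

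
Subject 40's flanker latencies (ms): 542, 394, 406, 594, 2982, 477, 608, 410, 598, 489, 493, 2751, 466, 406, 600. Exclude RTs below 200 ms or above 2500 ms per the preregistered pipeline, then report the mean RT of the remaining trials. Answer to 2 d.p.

498.69 ms

Excluded: 2751, 2982
Retained (n=13): Σ = 6483
Mean = 6483/13 = 498.6923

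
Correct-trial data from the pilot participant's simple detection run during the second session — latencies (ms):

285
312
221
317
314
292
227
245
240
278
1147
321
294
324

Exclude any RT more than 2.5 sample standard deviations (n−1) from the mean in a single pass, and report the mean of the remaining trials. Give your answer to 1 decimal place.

n = 14, ΣRT = 4817, M = 344.071
Σ(x−M)² = 710866.93; s = √(710866.93/13) = 233.842
Cutoffs: 344.071 ± 2.5·233.842 → [-240.5, 928.7]
Outside: 1147 → excluded.
Retained (n=13): Σ = 3670, mean = 3670/13 = 282.308

282.3 ms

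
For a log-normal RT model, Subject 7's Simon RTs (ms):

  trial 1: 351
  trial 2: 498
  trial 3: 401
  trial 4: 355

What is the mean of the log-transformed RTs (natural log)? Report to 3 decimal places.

ln(RT): 5.8608, 6.2106, 5.9940, 5.8721
Σ ln(RT) = 23.9375
Mean = 23.9375/4 = 5.98437

5.984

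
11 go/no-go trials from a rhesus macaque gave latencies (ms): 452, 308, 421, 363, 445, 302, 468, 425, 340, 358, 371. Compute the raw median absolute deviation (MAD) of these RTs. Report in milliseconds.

54 ms

Sorted: 302, 308, 340, 358, 363, 371, 421, 425, 445, 452, 468 → median = 371
|x − 371|: 81, 63, 50, 8, 74, 69, 97, 54, 31, 13, 0
Sorted deviations: 0, 8, 13, 31, 50, 54, 63, 69, 74, 81, 97 → MAD = 54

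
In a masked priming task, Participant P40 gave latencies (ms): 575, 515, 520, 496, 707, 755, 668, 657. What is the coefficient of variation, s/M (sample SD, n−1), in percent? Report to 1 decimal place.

n = 8, Σ = 4893, M = 611.6250
Σ(x−M)² = 67331.875; s = √(67331.875/7) = 98.0757
CV = 98.0757 / 611.6250 = 0.16035 = 16.035%

16.0%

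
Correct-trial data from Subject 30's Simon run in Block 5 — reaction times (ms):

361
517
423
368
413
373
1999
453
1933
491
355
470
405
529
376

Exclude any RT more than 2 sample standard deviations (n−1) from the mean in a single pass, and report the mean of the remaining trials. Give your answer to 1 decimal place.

n = 15, ΣRT = 9466, M = 631.067
Σ(x−M)² = 4158930.93; s = √(4158930.93/14) = 545.038
Cutoffs: 631.067 ± 2·545.038 → [-459.0, 1721.1]
Outside: 1933, 1999 → excluded.
Retained (n=13): Σ = 5534, mean = 5534/13 = 425.692

425.7 ms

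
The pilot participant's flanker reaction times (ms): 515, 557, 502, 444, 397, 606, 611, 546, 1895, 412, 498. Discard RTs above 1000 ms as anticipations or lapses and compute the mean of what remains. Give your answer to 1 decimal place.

Excluded: 1895
Retained (n=10): Σ = 5088
Mean = 5088/10 = 508.8000

508.8 ms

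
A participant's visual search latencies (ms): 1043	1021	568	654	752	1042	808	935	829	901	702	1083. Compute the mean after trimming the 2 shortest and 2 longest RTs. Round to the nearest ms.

874 ms

Sorted: 568, 654, 702, 752, 808, 829, 901, 935, 1021, 1042, 1043, 1083
Drop lowest 2 (568, 654) and highest 2 (1043, 1083)
Remaining (n=8): Σ = 6990, mean = 6990/8 = 873.750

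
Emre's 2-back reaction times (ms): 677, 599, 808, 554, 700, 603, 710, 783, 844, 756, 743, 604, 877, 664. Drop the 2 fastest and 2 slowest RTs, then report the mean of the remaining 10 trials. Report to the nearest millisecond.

Sorted: 554, 599, 603, 604, 664, 677, 700, 710, 743, 756, 783, 808, 844, 877
Drop lowest 2 (554, 599) and highest 2 (844, 877)
Remaining (n=10): Σ = 7048, mean = 7048/10 = 704.800

705 ms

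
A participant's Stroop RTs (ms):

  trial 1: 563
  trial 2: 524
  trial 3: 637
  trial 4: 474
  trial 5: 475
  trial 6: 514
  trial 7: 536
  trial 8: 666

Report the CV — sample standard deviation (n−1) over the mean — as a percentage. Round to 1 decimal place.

n = 8, Σ = 4389, M = 548.6250
Σ(x−M)² = 34747.875; s = √(34747.875/7) = 70.4555
CV = 70.4555 / 548.6250 = 0.12842 = 12.842%

12.8%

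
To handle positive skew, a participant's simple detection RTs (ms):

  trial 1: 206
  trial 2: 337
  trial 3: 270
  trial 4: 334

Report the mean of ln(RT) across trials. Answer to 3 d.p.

5.639

ln(RT): 5.3279, 5.8201, 5.5984, 5.8111
Σ ln(RT) = 22.5575
Mean = 22.5575/4 = 5.63938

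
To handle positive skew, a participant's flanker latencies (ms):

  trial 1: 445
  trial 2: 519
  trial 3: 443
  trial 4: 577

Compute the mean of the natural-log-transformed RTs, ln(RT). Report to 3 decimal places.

ln(RT): 6.0981, 6.2519, 6.0936, 6.3578
Σ ln(RT) = 24.8014
Mean = 24.8014/4 = 6.20035

6.200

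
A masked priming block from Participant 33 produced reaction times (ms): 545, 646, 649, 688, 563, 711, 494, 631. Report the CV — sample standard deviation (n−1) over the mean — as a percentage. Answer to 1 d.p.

12.1%

n = 8, Σ = 4927, M = 615.8750
Σ(x−M)² = 39156.875; s = √(39156.875/7) = 74.7920
CV = 74.7920 / 615.8750 = 0.12144 = 12.144%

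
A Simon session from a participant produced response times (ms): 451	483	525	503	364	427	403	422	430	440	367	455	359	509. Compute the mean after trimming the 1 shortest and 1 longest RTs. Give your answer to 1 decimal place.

Sorted: 359, 364, 367, 403, 422, 427, 430, 440, 451, 455, 483, 503, 509, 525
Drop lowest 1 (359) and highest 1 (525)
Remaining (n=12): Σ = 5254, mean = 5254/12 = 437.833

437.8 ms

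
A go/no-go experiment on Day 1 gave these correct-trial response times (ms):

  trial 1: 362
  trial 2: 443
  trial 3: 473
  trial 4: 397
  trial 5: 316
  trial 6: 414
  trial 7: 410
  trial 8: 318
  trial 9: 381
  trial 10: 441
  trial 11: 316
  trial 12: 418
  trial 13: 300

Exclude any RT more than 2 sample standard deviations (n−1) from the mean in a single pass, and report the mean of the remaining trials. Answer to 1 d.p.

383.8 ms

n = 13, ΣRT = 4989, M = 383.769
Σ(x−M)² = 38704.31; s = √(38704.31/12) = 56.792
Cutoffs: 383.769 ± 2·56.792 → [270.2, 497.4]
No RTs fall outside the cutoffs; all 13 retained. Mean = 4989/13 = 383.769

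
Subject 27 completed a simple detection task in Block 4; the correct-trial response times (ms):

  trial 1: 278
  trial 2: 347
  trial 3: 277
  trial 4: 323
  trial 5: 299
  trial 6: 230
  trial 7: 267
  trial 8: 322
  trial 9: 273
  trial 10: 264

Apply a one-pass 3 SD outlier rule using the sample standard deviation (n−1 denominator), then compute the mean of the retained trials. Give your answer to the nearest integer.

n = 10, ΣRT = 2880, M = 288.000
Σ(x−M)² = 10810.00; s = √(10810.00/9) = 34.657
Cutoffs: 288.000 ± 3·34.657 → [184.0, 392.0]
No RTs fall outside the cutoffs; all 10 retained. Mean = 2880/10 = 288.000

288 ms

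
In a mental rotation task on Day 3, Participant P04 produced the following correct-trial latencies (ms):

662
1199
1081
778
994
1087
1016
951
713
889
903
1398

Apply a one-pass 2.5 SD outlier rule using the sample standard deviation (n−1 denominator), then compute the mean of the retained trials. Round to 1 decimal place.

n = 12, ΣRT = 11671, M = 972.583
Σ(x−M)² = 473434.92; s = √(473434.92/11) = 207.460
Cutoffs: 972.583 ± 2.5·207.460 → [453.9, 1491.2]
No RTs fall outside the cutoffs; all 12 retained. Mean = 11671/12 = 972.583

972.6 ms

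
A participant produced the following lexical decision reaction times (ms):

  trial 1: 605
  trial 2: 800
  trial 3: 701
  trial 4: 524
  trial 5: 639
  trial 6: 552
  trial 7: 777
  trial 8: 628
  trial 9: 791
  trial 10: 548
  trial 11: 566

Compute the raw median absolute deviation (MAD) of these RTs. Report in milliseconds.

76 ms

Sorted: 524, 548, 552, 566, 605, 628, 639, 701, 777, 791, 800 → median = 628
|x − 628|: 23, 172, 73, 104, 11, 76, 149, 0, 163, 80, 62
Sorted deviations: 0, 11, 23, 62, 73, 76, 80, 104, 149, 163, 172 → MAD = 76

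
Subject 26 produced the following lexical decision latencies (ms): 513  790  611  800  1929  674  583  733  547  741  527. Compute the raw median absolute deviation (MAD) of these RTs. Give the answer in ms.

Sorted: 513, 527, 547, 583, 611, 674, 733, 741, 790, 800, 1929 → median = 674
|x − 674|: 161, 116, 63, 126, 1255, 0, 91, 59, 127, 67, 147
Sorted deviations: 0, 59, 63, 67, 91, 116, 126, 127, 147, 161, 1255 → MAD = 116

116 ms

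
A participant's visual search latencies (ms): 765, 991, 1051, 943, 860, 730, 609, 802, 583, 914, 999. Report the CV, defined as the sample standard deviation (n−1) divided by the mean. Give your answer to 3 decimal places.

n = 11, Σ = 9247, M = 840.6364
Σ(x−M)² = 247662.545; s = √(247662.545/10) = 157.3730
CV = 157.3730 / 840.6364 = 0.18721

0.187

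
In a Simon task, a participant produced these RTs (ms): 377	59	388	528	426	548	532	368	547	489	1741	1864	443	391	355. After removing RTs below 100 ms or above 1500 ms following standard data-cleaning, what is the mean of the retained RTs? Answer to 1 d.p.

449.3 ms

Excluded: 59, 1741, 1864
Retained (n=12): Σ = 5392
Mean = 5392/12 = 449.3333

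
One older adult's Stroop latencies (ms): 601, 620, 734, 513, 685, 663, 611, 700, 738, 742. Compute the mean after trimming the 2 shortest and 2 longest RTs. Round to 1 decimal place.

Sorted: 513, 601, 611, 620, 663, 685, 700, 734, 738, 742
Drop lowest 2 (513, 601) and highest 2 (738, 742)
Remaining (n=6): Σ = 4013, mean = 4013/6 = 668.833

668.8 ms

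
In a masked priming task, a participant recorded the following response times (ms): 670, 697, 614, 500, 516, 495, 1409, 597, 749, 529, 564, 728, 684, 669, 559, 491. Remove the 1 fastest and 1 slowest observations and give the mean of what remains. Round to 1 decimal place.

612.2 ms

Sorted: 491, 495, 500, 516, 529, 559, 564, 597, 614, 669, 670, 684, 697, 728, 749, 1409
Drop lowest 1 (491) and highest 1 (1409)
Remaining (n=14): Σ = 8571, mean = 8571/14 = 612.214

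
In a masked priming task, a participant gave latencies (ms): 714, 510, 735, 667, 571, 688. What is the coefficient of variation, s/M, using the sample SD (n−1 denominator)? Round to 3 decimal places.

n = 6, Σ = 3885, M = 647.5000
Σ(x−M)² = 38857.500; s = √(38857.500/5) = 88.1561
CV = 88.1561 / 647.5000 = 0.13615

0.136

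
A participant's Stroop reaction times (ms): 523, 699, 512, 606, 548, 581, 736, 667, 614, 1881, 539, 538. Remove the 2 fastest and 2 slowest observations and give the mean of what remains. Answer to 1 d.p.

599.0 ms

Sorted: 512, 523, 538, 539, 548, 581, 606, 614, 667, 699, 736, 1881
Drop lowest 2 (512, 523) and highest 2 (736, 1881)
Remaining (n=8): Σ = 4792, mean = 4792/8 = 599.000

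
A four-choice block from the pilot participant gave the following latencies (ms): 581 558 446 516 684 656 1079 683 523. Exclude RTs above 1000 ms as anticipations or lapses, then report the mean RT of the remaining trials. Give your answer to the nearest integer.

581 ms

Excluded: 1079
Retained (n=8): Σ = 4647
Mean = 4647/8 = 580.8750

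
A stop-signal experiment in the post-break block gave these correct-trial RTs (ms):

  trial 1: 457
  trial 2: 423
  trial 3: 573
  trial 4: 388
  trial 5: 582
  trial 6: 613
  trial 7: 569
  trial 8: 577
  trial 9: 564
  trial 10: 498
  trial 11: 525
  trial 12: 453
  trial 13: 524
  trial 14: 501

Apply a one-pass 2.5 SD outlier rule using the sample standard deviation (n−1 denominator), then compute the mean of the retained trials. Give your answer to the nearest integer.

518 ms

n = 14, ΣRT = 7247, M = 517.643
Σ(x−M)² = 58987.21; s = √(58987.21/13) = 67.361
Cutoffs: 517.643 ± 2.5·67.361 → [349.2, 686.0]
No RTs fall outside the cutoffs; all 14 retained. Mean = 7247/14 = 517.643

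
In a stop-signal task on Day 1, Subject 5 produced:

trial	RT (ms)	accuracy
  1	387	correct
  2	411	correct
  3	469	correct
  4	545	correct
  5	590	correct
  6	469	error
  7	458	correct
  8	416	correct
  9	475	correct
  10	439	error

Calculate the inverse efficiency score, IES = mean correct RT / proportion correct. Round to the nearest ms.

Correct trials (n=8): 387, 411, 469, 545, 590, 458, 416, 475
Mean correct RT = 3751/8 = 468.8750 ms
Proportion correct = 8/10
IES = 468.8750 / (8/10) = 586.094 ms

586 ms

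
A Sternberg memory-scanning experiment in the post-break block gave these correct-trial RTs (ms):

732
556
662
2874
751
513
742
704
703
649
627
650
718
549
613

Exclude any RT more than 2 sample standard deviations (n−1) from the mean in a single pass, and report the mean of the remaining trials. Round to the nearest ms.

n = 15, ΣRT = 12043, M = 802.867
Σ(x−M)² = 4671239.73; s = √(4671239.73/14) = 577.633
Cutoffs: 802.867 ± 2·577.633 → [-352.4, 1958.1]
Outside: 2874 → excluded.
Retained (n=14): Σ = 9169, mean = 9169/14 = 654.929

655 ms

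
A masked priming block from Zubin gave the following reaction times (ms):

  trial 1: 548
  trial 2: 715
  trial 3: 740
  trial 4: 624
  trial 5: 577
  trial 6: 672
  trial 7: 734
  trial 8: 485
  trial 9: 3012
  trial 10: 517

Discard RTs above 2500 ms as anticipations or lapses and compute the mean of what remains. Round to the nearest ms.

624 ms

Excluded: 3012
Retained (n=9): Σ = 5612
Mean = 5612/9 = 623.5556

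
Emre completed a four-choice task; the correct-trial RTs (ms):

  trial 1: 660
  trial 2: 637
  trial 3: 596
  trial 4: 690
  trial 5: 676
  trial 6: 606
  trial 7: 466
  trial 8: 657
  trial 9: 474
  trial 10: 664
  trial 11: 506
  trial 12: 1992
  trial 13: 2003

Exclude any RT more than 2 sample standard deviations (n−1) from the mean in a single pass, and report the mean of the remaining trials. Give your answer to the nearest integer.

n = 13, ΣRT = 10627, M = 817.462
Σ(x−M)² = 3360219.23; s = √(3360219.23/12) = 529.168
Cutoffs: 817.462 ± 2·529.168 → [-240.9, 1875.8]
Outside: 1992, 2003 → excluded.
Retained (n=11): Σ = 6632, mean = 6632/11 = 602.909

603 ms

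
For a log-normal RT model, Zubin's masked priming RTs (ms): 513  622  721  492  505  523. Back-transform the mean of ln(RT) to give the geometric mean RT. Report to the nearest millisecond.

557 ms

ln(RT): 6.2403, 6.4329, 6.5806, 6.1985, 6.2246, 6.2596
Mean ln(RT) = 37.9365/6 = 6.32275
Geometric mean = exp(6.32275) = 557.10 ms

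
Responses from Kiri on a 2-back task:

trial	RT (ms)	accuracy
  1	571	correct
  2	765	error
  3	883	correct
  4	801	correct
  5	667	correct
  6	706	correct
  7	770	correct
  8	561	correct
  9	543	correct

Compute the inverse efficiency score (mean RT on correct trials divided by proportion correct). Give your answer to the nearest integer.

774 ms

Correct trials (n=8): 571, 883, 801, 667, 706, 770, 561, 543
Mean correct RT = 5502/8 = 687.7500 ms
Proportion correct = 8/9
IES = 687.7500 / (8/9) = 773.719 ms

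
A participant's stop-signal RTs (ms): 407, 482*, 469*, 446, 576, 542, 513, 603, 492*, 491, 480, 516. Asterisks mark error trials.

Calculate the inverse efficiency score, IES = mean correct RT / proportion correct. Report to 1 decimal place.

Correct trials (n=9): 407, 446, 576, 542, 513, 603, 491, 480, 516
Mean correct RT = 4574/9 = 508.2222 ms
Proportion correct = 9/12
IES = 508.2222 / (9/12) = 677.630 ms

677.6 ms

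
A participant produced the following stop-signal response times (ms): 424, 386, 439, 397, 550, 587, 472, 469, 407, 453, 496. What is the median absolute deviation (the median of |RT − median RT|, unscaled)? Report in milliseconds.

Sorted: 386, 397, 407, 424, 439, 453, 469, 472, 496, 550, 587 → median = 453
|x − 453|: 29, 67, 14, 56, 97, 134, 19, 16, 46, 0, 43
Sorted deviations: 0, 14, 16, 19, 29, 43, 46, 56, 67, 97, 134 → MAD = 43

43 ms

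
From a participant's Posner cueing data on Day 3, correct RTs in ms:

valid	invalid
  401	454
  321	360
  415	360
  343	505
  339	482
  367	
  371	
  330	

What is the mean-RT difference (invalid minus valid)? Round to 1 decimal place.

71.3 ms

M(valid) = 2887/8 = 360.875
M(invalid) = 2161/5 = 432.200
Difference = 432.200 − 360.875 = 71.325 ms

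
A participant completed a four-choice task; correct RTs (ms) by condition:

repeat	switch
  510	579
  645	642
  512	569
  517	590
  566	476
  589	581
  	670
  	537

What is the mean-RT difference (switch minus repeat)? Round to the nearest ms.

24 ms

M(repeat) = 3339/6 = 556.500
M(switch) = 4644/8 = 580.500
Difference = 580.500 − 556.500 = 24.000 ms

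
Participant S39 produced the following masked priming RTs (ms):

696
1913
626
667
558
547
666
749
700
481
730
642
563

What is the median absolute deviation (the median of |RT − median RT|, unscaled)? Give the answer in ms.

64 ms

Sorted: 481, 547, 558, 563, 626, 642, 666, 667, 696, 700, 730, 749, 1913 → median = 666
|x − 666|: 30, 1247, 40, 1, 108, 119, 0, 83, 34, 185, 64, 24, 103
Sorted deviations: 0, 1, 24, 30, 34, 40, 64, 83, 103, 108, 119, 185, 1247 → MAD = 64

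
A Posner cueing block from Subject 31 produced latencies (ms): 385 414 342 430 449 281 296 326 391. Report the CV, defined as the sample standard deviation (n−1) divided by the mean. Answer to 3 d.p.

0.162

n = 9, Σ = 3314, M = 368.2222
Σ(x−M)² = 28531.556; s = √(28531.556/8) = 59.7197
CV = 59.7197 / 368.2222 = 0.16218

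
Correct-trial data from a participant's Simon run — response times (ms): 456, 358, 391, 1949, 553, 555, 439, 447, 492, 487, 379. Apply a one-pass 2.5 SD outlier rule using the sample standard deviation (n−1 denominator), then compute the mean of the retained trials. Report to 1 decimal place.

n = 11, ΣRT = 6506, M = 591.455
Σ(x−M)² = 2068816.73; s = √(2068816.73/10) = 454.842
Cutoffs: 591.455 ± 2.5·454.842 → [-545.7, 1728.6]
Outside: 1949 → excluded.
Retained (n=10): Σ = 4557, mean = 4557/10 = 455.700

455.7 ms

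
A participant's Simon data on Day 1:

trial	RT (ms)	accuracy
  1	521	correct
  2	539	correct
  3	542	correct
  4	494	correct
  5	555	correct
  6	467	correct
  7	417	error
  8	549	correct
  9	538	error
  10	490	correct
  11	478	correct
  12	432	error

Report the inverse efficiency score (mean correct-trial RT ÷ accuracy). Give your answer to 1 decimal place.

Correct trials (n=9): 521, 539, 542, 494, 555, 467, 549, 490, 478
Mean correct RT = 4635/9 = 515.0000 ms
Proportion correct = 9/12
IES = 515.0000 / (9/12) = 686.667 ms

686.7 ms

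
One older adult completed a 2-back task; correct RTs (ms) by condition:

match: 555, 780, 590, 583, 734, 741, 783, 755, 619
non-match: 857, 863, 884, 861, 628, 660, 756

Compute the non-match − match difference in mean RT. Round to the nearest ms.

105 ms

M(match) = 6140/9 = 682.222
M(non-match) = 5509/7 = 787.000
Difference = 787.000 − 682.222 = 104.778 ms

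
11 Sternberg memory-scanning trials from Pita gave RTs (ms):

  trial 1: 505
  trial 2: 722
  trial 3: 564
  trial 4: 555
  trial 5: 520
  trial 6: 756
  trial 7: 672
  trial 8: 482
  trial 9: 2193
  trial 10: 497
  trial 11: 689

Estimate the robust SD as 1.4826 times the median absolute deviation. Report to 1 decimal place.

Sorted: 482, 497, 505, 520, 555, 564, 672, 689, 722, 756, 2193 → median = 564
|x − 564| sorted: 0, 9, 44, 59, 67, 82, 108, 125, 158, 192, 1629 → MAD = 82
Robust SD ≈ 1.4826 × 82 = 121.573

121.6 ms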